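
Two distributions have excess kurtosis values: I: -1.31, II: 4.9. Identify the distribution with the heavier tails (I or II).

II

Higher excess kurtosis ⇒ heavier tails relative to the normal distribution.
-1.31 vs 4.9: the larger is 4.9, so II has heavier tails. (II is leptokurtic — heavier-than-normal tails; the other is platykurtic.)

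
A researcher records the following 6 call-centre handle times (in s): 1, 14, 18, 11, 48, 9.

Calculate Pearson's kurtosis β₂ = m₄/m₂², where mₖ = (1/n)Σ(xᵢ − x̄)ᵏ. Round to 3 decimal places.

x̄ = 16.8333
Σ(xᵢ − x̄)² = 1326.8333 ⇒ m₂ = 221.13889
Σ(xᵢ − x̄)⁴ = 1011379.4861 ⇒ m₄ = 168563.24769
m₂² = 48902.40818
β₂ = m₄/m₂² = 168563.24769 / 48902.40818 ≈ 3.447

3.447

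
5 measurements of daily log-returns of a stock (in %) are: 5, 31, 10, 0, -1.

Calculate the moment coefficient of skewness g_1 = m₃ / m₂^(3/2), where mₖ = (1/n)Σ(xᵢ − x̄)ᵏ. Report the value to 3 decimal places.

1.112

x̄ = (5 + 31 + 10 + 0 - 1) / 5 = 9.0000
deviations (xᵢ − x̄): -4.0000, 22.0000, 1.0000, -9.0000, -10.0000
Σ(xᵢ − x̄)² = 682.0000 ⇒ m₂ = 682.0000/5 = 136.40000
Σ(xᵢ − x̄)³ = 8856.0000 ⇒ m₃ = 8856.0000/5 = 1771.20000
m₂^(3/2) = 136.40000^(1.5) = 1593.02120
g_1 = m₃ / m₂^(3/2) = 1771.20000 / 1593.02120 ≈ 1.112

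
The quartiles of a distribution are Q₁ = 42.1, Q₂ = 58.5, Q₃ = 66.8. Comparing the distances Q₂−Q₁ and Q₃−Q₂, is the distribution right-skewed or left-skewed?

Q₂ − Q₁ = 16.4;  Q₃ − Q₂ = 8.3
Q₂ − Q₁ > Q₃ − Q₂ ⇒ the lower half is more spread out ⇒ left-skewed.

left-skewed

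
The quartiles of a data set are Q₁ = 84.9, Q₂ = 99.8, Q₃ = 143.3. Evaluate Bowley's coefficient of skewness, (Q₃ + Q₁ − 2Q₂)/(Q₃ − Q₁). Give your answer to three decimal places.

0.490

numerator: Q₃ + Q₁ − 2Q₂ = 143.3 + 84.9 − 2×99.8 = 28.6000
denominator: Q₃ − Q₁ = 143.3 − 84.9 = 58.4000
Bowley skewness = 28.6000 / 58.4000 ≈ 0.490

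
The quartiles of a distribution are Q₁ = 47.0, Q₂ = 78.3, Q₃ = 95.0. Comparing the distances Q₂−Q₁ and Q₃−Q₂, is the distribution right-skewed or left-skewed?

left-skewed

Q₂ − Q₁ = 31.3;  Q₃ − Q₂ = 16.7
Q₂ − Q₁ > Q₃ − Q₂ ⇒ the lower half is more spread out ⇒ left-skewed.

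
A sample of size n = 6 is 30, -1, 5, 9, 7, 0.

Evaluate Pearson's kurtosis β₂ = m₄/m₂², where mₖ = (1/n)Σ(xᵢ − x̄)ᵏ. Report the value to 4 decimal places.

3.4190

x̄ = 8.3333
Σ(xᵢ − x̄)² = 639.3333 ⇒ m₂ = 106.55556
Σ(xᵢ − x̄)⁴ = 232915.7778 ⇒ m₄ = 38819.29630
m₂² = 11354.08642
β₂ = m₄/m₂² = 38819.29630 / 11354.08642 ≈ 3.4190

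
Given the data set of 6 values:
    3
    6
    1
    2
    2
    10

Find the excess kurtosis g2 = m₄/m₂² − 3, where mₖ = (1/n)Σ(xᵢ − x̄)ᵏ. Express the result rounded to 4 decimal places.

x̄ = 4.0000
Σ(xᵢ − x̄)² = 58.0000 ⇒ m₂ = 9.66667
Σ(xᵢ − x̄)⁴ = 1426.0000 ⇒ m₄ = 237.66667
m₂² = 93.44444
g2 = m₄/m₂² − 3 = 2.54340 − 3 ≈ -0.4566

-0.4566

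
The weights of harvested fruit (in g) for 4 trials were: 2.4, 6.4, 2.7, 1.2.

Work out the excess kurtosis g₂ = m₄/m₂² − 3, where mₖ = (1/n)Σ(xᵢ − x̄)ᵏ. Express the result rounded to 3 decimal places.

x̄ = 3.1750
Σ(xᵢ − x̄)² = 15.1275 ⇒ m₂ = 3.78188
Σ(xᵢ − x̄)⁴ = 123.7995 ⇒ m₄ = 30.94988
m₂² = 14.30258
g₂ = m₄/m₂² − 3 = 2.16394 − 3 ≈ -0.836

-0.836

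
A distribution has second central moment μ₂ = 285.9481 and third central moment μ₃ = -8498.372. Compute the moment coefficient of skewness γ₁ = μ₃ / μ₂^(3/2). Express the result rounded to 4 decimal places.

-1.7575

σ = √μ₂ = √285.9481 = 16.91000
σ³ = μ₂^(3/2) = 4835.38237
γ₁ = μ₃/σ³ = -8498.372 / 4835.38237 ≈ -1.7575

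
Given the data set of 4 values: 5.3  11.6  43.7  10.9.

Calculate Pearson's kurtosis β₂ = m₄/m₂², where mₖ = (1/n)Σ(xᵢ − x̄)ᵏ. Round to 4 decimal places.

x̄ = 17.8750
Σ(xᵢ − x̄)² = 913.0875 ⇒ m₂ = 228.27188
Σ(xᵢ − x̄)⁴ = 473719.0763 ⇒ m₄ = 118429.76907
m₂² = 52108.04892
β₂ = m₄/m₂² = 118429.76907 / 52108.04892 ≈ 2.2728

2.2728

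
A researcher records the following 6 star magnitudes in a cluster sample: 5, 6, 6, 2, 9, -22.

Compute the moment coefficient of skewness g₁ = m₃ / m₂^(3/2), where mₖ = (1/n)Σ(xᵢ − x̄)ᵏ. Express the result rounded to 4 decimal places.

x̄ = (5 + 6 + 6 + 2 + 9 - 22) / 6 = 1.0000
deviations (xᵢ − x̄): 4.0000, 5.0000, 5.0000, 1.0000, 8.0000, -23.0000
Σ(xᵢ − x̄)² = 660.0000 ⇒ m₂ = 660.0000/6 = 110.00000
Σ(xᵢ − x̄)³ = -11340.0000 ⇒ m₃ = -11340.0000/6 = -1890.00000
m₂^(3/2) = 110.00000^(1.5) = 1153.68973
g₁ = m₃ / m₂^(3/2) = -1890.00000 / 1153.68973 ≈ -1.6382

-1.6382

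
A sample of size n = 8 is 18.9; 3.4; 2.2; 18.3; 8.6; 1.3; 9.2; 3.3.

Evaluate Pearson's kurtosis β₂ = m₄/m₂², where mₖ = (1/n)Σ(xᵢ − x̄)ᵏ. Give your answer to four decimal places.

x̄ = 8.1500
Σ(xᵢ − x̄)² = 348.3000 ⇒ m₂ = 43.53750
Σ(xᵢ − x̄)⁴ = 28487.0158 ⇒ m₄ = 3560.87698
m₂² = 1895.51391
β₂ = m₄/m₂² = 3560.87698 / 1895.51391 ≈ 1.8786

1.8786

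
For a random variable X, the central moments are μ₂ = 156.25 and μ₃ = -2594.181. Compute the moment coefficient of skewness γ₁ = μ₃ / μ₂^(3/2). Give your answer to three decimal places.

σ = √μ₂ = √156.25 = 12.50000
σ³ = μ₂^(3/2) = 1953.12500
γ₁ = μ₃/σ³ = -2594.181 / 1953.12500 ≈ -1.328

-1.328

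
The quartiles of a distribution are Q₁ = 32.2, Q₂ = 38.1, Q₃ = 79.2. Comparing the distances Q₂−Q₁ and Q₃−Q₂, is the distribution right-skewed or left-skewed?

Q₂ − Q₁ = 5.9;  Q₃ − Q₂ = 41.1
Q₃ − Q₂ > Q₂ − Q₁ ⇒ the upper half is more spread out ⇒ right-skewed.

right-skewed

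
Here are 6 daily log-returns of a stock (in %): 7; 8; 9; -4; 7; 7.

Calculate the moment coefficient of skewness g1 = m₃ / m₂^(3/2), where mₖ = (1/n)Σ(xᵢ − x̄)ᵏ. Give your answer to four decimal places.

-1.6739

x̄ = (7 + 8 + 9 - 4 + 7 + 7) / 6 = 5.6667
deviations (xᵢ − x̄): 1.3333, 2.3333, 3.3333, -9.6667, 1.3333, 1.3333
Σ(xᵢ − x̄)² = 115.3333 ⇒ m₂ = 115.3333/6 = 19.22222
Σ(xᵢ − x̄)³ = -846.4444 ⇒ m₃ = -846.4444/6 = -141.07407
m₂^(3/2) = 19.22222^(1.5) = 84.27629
g1 = m₃ / m₂^(3/2) = -141.07407 / 84.27629 ≈ -1.6739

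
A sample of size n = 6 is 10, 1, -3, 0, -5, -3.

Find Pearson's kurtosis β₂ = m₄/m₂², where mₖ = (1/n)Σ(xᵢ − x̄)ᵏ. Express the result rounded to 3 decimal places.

3.122

x̄ = 0.0000
Σ(xᵢ − x̄)² = 144.0000 ⇒ m₂ = 24.00000
Σ(xᵢ − x̄)⁴ = 10788.0000 ⇒ m₄ = 1798.00000
m₂² = 576.00000
β₂ = m₄/m₂² = 1798.00000 / 576.00000 ≈ 3.122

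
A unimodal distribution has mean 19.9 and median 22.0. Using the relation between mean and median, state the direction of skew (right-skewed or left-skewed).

mean − median = 19.9 − 22.0 = -2.1
mean < median ⇒ the longer tail is on the left ⇒ left-skewed (negatively skewed).

left-skewed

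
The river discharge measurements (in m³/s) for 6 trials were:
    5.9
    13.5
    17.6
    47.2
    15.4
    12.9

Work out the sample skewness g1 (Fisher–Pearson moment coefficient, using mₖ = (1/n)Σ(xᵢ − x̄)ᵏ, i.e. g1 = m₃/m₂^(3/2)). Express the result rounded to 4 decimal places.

x̄ = (5.9 + 13.5 + 17.6 + 47.2 + 15.4 + 12.9) / 6 = 18.7500
deviations (xᵢ − x̄): -12.8500, -5.2500, -1.1500, 28.4500, -3.3500, -5.8500
Σ(xᵢ − x̄)² = 1048.8550 ⇒ m₂ = 1048.8550/6 = 174.80917
Σ(xᵢ − x̄)³ = 20521.6560 ⇒ m₃ = 20521.6560/6 = 3420.27600
m₂^(3/2) = 174.80917^(1.5) = 2311.24670
g1 = m₃ / m₂^(3/2) = 3420.27600 / 2311.24670 ≈ 1.4798

1.4798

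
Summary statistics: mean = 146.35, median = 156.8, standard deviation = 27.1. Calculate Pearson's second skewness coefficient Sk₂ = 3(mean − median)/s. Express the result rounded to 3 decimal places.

-1.157

Sk₂ = 3(146.35 − 156.8) / 27.1 = 3 × -10.4500 / 27.1
    = -31.3500 / 27.1 ≈ -1.157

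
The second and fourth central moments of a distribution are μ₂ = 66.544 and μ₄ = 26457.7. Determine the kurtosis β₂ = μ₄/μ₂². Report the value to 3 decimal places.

5.975

μ₂² = 66.544² = 4428.10394
μ₄/μ₂² = 26457.7 / 4428.10394 = 5.97495
β₂ ≈ 5.975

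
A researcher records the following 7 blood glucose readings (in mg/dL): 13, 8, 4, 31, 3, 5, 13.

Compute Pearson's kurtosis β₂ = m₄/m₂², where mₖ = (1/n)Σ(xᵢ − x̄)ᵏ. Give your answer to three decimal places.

x̄ = 11.0000
Σ(xᵢ − x̄)² = 566.0000 ⇒ m₂ = 80.85714
Σ(xᵢ − x̄)⁴ = 167906.0000 ⇒ m₄ = 23986.57143
m₂² = 6537.87755
β₂ = m₄/m₂² = 23986.57143 / 6537.87755 ≈ 3.669

3.669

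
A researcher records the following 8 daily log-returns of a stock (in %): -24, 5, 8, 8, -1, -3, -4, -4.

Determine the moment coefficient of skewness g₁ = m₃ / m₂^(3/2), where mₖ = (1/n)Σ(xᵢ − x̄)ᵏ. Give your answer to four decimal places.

x̄ = (-24 + 5 + 8 + 8 - 1 - 3 - 4 - 4) / 8 = -1.8750
deviations (xᵢ − x̄): -22.1250, 6.8750, 9.8750, 9.8750, 0.8750, -1.1250, -2.1250, -2.1250
Σ(xᵢ − x̄)² = 742.8750 ⇒ m₂ = 742.8750/8 = 92.85938
Σ(xᵢ − x̄)³ = -8599.5938 ⇒ m₃ = -8599.5938/8 = -1074.94922
m₂^(3/2) = 92.85938^(1.5) = 894.82608
g₁ = m₃ / m₂^(3/2) = -1074.94922 / 894.82608 ≈ -1.2013

-1.2013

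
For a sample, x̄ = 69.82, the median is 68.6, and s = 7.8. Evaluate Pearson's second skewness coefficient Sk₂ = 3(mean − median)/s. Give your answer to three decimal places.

Sk₂ = 3(69.82 − 68.6) / 7.8 = 3 × 1.2200 / 7.8
    = 3.6600 / 7.8 ≈ 0.469

0.469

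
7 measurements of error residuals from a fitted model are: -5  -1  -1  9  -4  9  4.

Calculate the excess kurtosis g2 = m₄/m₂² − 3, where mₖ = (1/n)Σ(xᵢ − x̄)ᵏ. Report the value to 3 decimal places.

-1.475

x̄ = 1.5714
Σ(xᵢ − x̄)² = 203.7143 ⇒ m₂ = 29.10204
Σ(xᵢ − x̄)⁴ = 9041.0671 ⇒ m₄ = 1291.58101
m₂² = 846.92878
g2 = m₄/m₂² − 3 = 1.52502 − 3 ≈ -1.475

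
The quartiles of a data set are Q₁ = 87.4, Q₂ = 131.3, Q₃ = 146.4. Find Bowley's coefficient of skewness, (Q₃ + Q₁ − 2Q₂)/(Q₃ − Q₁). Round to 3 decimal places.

-0.488

numerator: Q₃ + Q₁ − 2Q₂ = 146.4 + 87.4 − 2×131.3 = -28.8000
denominator: Q₃ − Q₁ = 146.4 − 87.4 = 59.0000
Bowley skewness = -28.8000 / 59.0000 ≈ -0.488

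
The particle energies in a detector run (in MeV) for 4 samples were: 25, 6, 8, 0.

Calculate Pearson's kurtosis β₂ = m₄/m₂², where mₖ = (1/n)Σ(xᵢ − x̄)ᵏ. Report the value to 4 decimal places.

2.1314

x̄ = 9.7500
Σ(xᵢ − x̄)² = 344.7500 ⇒ m₂ = 86.18750
Σ(xᵢ − x̄)⁴ = 63329.3281 ⇒ m₄ = 15832.33203
m₂² = 7428.28516
β₂ = m₄/m₂² = 15832.33203 / 7428.28516 ≈ 2.1314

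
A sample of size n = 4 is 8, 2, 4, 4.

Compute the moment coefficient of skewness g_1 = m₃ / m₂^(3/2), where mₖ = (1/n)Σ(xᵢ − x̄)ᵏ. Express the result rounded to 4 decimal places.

x̄ = (8 + 2 + 4 + 4) / 4 = 4.5000
deviations (xᵢ − x̄): 3.5000, -2.5000, -0.5000, -0.5000
Σ(xᵢ − x̄)² = 19.0000 ⇒ m₂ = 19.0000/4 = 4.75000
Σ(xᵢ − x̄)³ = 27.0000 ⇒ m₃ = 27.0000/4 = 6.75000
m₂^(3/2) = 4.75000^(1.5) = 10.35238
g_1 = m₃ / m₂^(3/2) = 6.75000 / 10.35238 ≈ 0.6520

0.6520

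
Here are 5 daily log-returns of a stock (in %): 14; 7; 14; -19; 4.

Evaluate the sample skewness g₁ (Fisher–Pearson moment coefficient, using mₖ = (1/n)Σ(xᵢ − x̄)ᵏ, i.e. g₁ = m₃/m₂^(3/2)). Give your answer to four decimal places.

x̄ = (14 + 7 + 14 - 19 + 4) / 5 = 4.0000
deviations (xᵢ − x̄): 10.0000, 3.0000, 10.0000, -23.0000, 0.0000
Σ(xᵢ − x̄)² = 738.0000 ⇒ m₂ = 738.0000/5 = 147.60000
Σ(xᵢ − x̄)³ = -10140.0000 ⇒ m₃ = -10140.0000/5 = -2028.00000
m₂^(3/2) = 147.60000^(1.5) = 1793.20333
g₁ = m₃ / m₂^(3/2) = -2028.00000 / 1793.20333 ≈ -1.1309

-1.1309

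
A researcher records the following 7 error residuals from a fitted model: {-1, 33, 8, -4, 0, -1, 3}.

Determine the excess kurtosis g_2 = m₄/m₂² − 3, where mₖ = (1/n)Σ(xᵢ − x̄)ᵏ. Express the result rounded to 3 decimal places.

1.357

x̄ = 5.4286
Σ(xᵢ − x̄)² = 973.7143 ⇒ m₂ = 139.10204
Σ(xᵢ − x̄)⁴ = 590144.7813 ⇒ m₄ = 84306.39733
m₂² = 19349.37776
g_2 = m₄/m₂² − 3 = 4.35706 − 3 ≈ 1.357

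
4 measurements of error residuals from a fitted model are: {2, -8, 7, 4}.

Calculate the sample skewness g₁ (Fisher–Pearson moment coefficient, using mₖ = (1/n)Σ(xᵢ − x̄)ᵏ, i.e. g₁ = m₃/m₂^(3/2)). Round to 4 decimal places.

-0.8131

x̄ = (2 - 8 + 7 + 4) / 4 = 1.2500
deviations (xᵢ − x̄): 0.7500, -9.2500, 5.7500, 2.7500
Σ(xᵢ − x̄)² = 126.7500 ⇒ m₂ = 126.7500/4 = 31.68750
Σ(xᵢ − x̄)³ = -580.1250 ⇒ m₃ = -580.1250/4 = -145.03125
m₂^(3/2) = 31.68750^(1.5) = 178.37417
g₁ = m₃ / m₂^(3/2) = -145.03125 / 178.37417 ≈ -0.8131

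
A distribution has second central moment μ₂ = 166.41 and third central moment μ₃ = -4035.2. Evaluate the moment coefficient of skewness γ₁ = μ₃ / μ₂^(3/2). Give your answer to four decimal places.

σ = √μ₂ = √166.41 = 12.90000
σ³ = μ₂^(3/2) = 2146.68900
γ₁ = μ₃/σ³ = -4035.2 / 2146.68900 ≈ -1.8797

-1.8797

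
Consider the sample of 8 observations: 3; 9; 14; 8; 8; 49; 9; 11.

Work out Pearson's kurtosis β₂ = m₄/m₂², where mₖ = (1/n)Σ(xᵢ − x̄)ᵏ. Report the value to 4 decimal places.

x̄ = 13.8750
Σ(xᵢ − x̄)² = 1476.8750 ⇒ m₂ = 184.60938
Σ(xᵢ − x̄)⁴ = 1539744.9629 ⇒ m₄ = 192468.12036
m₂² = 34080.62134
β₂ = m₄/m₂² = 192468.12036 / 34080.62134 ≈ 5.6474

5.6474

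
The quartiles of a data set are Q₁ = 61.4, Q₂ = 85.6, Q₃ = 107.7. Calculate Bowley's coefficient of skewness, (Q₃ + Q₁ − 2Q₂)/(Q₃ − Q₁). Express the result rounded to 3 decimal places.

numerator: Q₃ + Q₁ − 2Q₂ = 107.7 + 61.4 − 2×85.6 = -2.1000
denominator: Q₃ − Q₁ = 107.7 − 61.4 = 46.3000
Bowley skewness = -2.1000 / 46.3000 ≈ -0.045

-0.045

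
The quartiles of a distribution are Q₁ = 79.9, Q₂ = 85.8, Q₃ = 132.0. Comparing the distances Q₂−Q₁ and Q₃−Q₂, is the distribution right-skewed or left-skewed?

right-skewed

Q₂ − Q₁ = 5.9;  Q₃ − Q₂ = 46.2
Q₃ − Q₂ > Q₂ − Q₁ ⇒ the upper half is more spread out ⇒ right-skewed.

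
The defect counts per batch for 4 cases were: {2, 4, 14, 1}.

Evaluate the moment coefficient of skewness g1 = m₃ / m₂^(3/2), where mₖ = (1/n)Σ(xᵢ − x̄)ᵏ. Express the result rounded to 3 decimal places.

x̄ = (2 + 4 + 14 + 1) / 4 = 5.2500
deviations (xᵢ − x̄): -3.2500, -1.2500, 8.7500, -4.2500
Σ(xᵢ − x̄)² = 106.7500 ⇒ m₂ = 106.7500/4 = 26.68750
Σ(xᵢ − x̄)³ = 556.8750 ⇒ m₃ = 556.8750/4 = 139.21875
m₂^(3/2) = 26.68750^(1.5) = 137.86748
g1 = m₃ / m₂^(3/2) = 139.21875 / 137.86748 ≈ 1.010

1.010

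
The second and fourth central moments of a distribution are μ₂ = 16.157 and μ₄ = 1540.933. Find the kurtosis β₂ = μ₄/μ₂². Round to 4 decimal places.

5.9029

μ₂² = 16.157² = 261.04865
μ₄/μ₂² = 1540.933 / 261.04865 = 5.90286
β₂ ≈ 5.9029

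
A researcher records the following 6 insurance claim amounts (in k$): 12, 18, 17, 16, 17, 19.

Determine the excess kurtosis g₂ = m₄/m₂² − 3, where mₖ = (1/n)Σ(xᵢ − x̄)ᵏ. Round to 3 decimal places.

x̄ = 16.5000
Σ(xᵢ − x̄)² = 29.5000 ⇒ m₂ = 4.91667
Σ(xᵢ − x̄)⁴ = 454.3750 ⇒ m₄ = 75.72917
m₂² = 24.17361
g₂ = m₄/m₂² − 3 = 3.13272 − 3 ≈ 0.133

0.133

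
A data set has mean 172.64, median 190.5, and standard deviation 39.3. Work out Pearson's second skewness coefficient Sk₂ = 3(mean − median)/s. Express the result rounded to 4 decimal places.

-1.3634

Sk₂ = 3(172.64 − 190.5) / 39.3 = 3 × -17.8600 / 39.3
    = -53.5800 / 39.3 ≈ -1.3634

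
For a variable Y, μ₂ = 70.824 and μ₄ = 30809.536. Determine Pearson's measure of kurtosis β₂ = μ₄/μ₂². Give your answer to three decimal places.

μ₂² = 70.824² = 5016.03898
μ₄/μ₂² = 30809.536 / 5016.03898 = 6.14220
β₂ ≈ 6.142

6.142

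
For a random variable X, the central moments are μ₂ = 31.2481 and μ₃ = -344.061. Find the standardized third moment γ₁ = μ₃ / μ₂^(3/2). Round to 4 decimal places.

-1.9697

σ = √μ₂ = √31.2481 = 5.59000
σ³ = μ₂^(3/2) = 174.67688
γ₁ = μ₃/σ³ = -344.061 / 174.67688 ≈ -1.9697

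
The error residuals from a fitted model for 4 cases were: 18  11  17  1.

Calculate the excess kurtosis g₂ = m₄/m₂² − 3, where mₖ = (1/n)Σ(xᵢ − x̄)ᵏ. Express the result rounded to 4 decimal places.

-1.1267

x̄ = 11.7500
Σ(xᵢ − x̄)² = 182.7500 ⇒ m₂ = 45.68750
Σ(xᵢ − x̄)⁴ = 15640.5781 ⇒ m₄ = 3910.14453
m₂² = 2087.34766
g₂ = m₄/m₂² − 3 = 1.87326 − 3 ≈ -1.1267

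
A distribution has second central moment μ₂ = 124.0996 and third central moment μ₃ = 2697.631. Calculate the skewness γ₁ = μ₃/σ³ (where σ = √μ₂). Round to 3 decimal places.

σ = √μ₂ = √124.0996 = 11.14000
σ³ = μ₂^(3/2) = 1382.46954
γ₁ = μ₃/σ³ = 2697.631 / 1382.46954 ≈ 1.951

1.951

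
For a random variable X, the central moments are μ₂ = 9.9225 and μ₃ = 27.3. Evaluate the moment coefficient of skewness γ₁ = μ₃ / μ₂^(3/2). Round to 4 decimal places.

0.8734

σ = √μ₂ = √9.9225 = 3.15000
σ³ = μ₂^(3/2) = 31.25587
γ₁ = μ₃/σ³ = 27.3 / 31.25587 ≈ 0.8734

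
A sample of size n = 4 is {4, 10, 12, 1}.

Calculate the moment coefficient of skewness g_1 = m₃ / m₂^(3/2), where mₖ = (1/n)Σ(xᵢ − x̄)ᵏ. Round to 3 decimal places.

x̄ = (4 + 10 + 12 + 1) / 4 = 6.7500
deviations (xᵢ − x̄): -2.7500, 3.2500, 5.2500, -5.7500
Σ(xᵢ − x̄)² = 78.7500 ⇒ m₂ = 78.7500/4 = 19.68750
Σ(xᵢ − x̄)³ = -31.8750 ⇒ m₃ = -31.8750/4 = -7.96875
m₂^(3/2) = 19.68750^(1.5) = 87.35462
g_1 = m₃ / m₂^(3/2) = -7.96875 / 87.35462 ≈ -0.091

-0.091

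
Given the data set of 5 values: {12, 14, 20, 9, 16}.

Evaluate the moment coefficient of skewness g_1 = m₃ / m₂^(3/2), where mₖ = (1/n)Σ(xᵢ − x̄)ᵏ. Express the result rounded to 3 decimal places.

x̄ = (12 + 14 + 20 + 9 + 16) / 5 = 14.2000
deviations (xᵢ − x̄): -2.2000, -0.2000, 5.8000, -5.2000, 1.8000
Σ(xᵢ − x̄)² = 68.8000 ⇒ m₂ = 68.8000/5 = 13.76000
Σ(xᵢ − x̄)³ = 49.6800 ⇒ m₃ = 49.6800/5 = 9.93600
m₂^(3/2) = 13.76000^(1.5) = 51.04200
g_1 = m₃ / m₂^(3/2) = 9.93600 / 51.04200 ≈ 0.195

0.195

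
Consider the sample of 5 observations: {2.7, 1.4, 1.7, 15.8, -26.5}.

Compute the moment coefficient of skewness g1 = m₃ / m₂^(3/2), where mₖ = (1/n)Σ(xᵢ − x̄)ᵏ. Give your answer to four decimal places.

x̄ = (2.7 + 1.4 + 1.7 + 15.8 - 26.5) / 5 = -0.9800
deviations (xᵢ − x̄): 3.6800, 2.3800, 2.6800, 16.7800, -25.5200
Σ(xᵢ − x̄)² = 959.2280 ⇒ m₂ = 959.2280/5 = 191.84560
Σ(xᵢ − x̄)³ = -11813.1367 ⇒ m₃ = -11813.1367/5 = -2362.62734
m₂^(3/2) = 191.84560^(1.5) = 2657.22154
g1 = m₃ / m₂^(3/2) = -2362.62734 / 2657.22154 ≈ -0.8891

-0.8891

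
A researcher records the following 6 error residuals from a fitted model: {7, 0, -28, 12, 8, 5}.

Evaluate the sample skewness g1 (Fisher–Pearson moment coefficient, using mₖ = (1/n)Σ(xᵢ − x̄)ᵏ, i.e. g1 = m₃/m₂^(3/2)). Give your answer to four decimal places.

-1.5098

x̄ = (7 + 0 - 28 + 12 + 8 + 5) / 6 = 0.6667
deviations (xᵢ − x̄): 6.3333, -0.6667, -28.6667, 11.3333, 7.3333, 4.3333
Σ(xᵢ − x̄)² = 1063.3333 ⇒ m₂ = 1063.3333/6 = 177.22222
Σ(xᵢ − x̄)³ = -21372.4444 ⇒ m₃ = -21372.4444/6 = -3562.07407
m₂^(3/2) = 177.22222^(1.5) = 2359.26794
g1 = m₃ / m₂^(3/2) = -3562.07407 / 2359.26794 ≈ -1.5098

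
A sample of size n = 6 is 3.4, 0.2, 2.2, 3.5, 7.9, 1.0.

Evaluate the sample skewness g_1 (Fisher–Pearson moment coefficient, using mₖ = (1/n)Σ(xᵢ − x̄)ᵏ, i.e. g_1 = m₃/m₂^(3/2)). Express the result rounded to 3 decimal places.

0.915

x̄ = (3.4 + 0.2 + 2.2 + 3.5 + 7.9 + 1.0) / 6 = 3.0333
deviations (xᵢ − x̄): 0.3667, -2.8333, -0.8333, 0.4667, 4.8667, -2.0333
Σ(xᵢ − x̄)² = 36.8933 ⇒ m₂ = 36.8933/6 = 6.14889
Σ(xᵢ − x̄)³ = 83.6844 ⇒ m₃ = 83.6844/6 = 13.94741
m₂^(3/2) = 6.14889^(1.5) = 15.24737
g_1 = m₃ / m₂^(3/2) = 13.94741 / 15.24737 ≈ 0.915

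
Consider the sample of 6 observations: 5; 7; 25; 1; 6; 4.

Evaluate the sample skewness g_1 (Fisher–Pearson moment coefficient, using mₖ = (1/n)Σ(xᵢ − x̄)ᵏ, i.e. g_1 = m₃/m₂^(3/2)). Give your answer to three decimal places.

1.551

x̄ = (5 + 7 + 25 + 1 + 6 + 4) / 6 = 8.0000
deviations (xᵢ − x̄): -3.0000, -1.0000, 17.0000, -7.0000, -2.0000, -4.0000
Σ(xᵢ − x̄)² = 368.0000 ⇒ m₂ = 368.0000/6 = 61.33333
Σ(xᵢ − x̄)³ = 4470.0000 ⇒ m₃ = 4470.0000/6 = 745.00000
m₂^(3/2) = 61.33333^(1.5) = 480.33569
g_1 = m₃ / m₂^(3/2) = 745.00000 / 480.33569 ≈ 1.551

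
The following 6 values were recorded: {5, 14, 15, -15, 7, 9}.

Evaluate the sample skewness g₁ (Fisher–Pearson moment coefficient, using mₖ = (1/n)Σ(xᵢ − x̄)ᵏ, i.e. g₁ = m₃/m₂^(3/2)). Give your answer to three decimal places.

x̄ = (5 + 14 + 15 - 15 + 7 + 9) / 6 = 5.8333
deviations (xᵢ − x̄): -0.8333, 8.1667, 9.1667, -20.8333, 1.1667, 3.1667
Σ(xᵢ − x̄)² = 596.8333 ⇒ m₂ = 596.8333/6 = 99.47222
Σ(xᵢ − x̄)³ = -7694.5556 ⇒ m₃ = -7694.5556/6 = -1282.42593
m₂^(3/2) = 99.47222^(1.5) = 992.09379
g₁ = m₃ / m₂^(3/2) = -1282.42593 / 992.09379 ≈ -1.293

-1.293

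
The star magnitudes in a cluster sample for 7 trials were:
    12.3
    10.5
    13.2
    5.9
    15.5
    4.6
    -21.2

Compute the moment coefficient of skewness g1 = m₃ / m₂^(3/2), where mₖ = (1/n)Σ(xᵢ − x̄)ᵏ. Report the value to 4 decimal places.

-1.6492

x̄ = (12.3 + 10.5 + 13.2 + 5.9 + 15.5 + 4.6 - 21.2) / 7 = 5.8286
deviations (xᵢ − x̄): 6.4714, 4.6714, 7.3714, 0.0714, 9.6714, -1.2286, -27.0286
Σ(xᵢ − x̄)² = 943.6343 ⇒ m₂ = 943.6343/7 = 134.80490
Σ(xᵢ − x̄)³ = -18069.2651 ⇒ m₃ = -18069.2651/7 = -2581.32359
m₂^(3/2) = 134.80490^(1.5) = 1565.15916
g1 = m₃ / m₂^(3/2) = -2581.32359 / 1565.15916 ≈ -1.6492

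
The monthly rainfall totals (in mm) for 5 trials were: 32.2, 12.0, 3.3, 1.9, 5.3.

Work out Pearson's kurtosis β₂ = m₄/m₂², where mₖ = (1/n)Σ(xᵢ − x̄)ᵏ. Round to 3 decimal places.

x̄ = 10.9400
Σ(xᵢ − x̄)² = 625.0120 ⇒ m₂ = 125.00240
Σ(xᵢ − x̄)⁴ = 215391.3338 ⇒ m₄ = 43078.26676
m₂² = 15625.60001
β₂ = m₄/m₂² = 43078.26676 / 15625.60001 ≈ 2.757

2.757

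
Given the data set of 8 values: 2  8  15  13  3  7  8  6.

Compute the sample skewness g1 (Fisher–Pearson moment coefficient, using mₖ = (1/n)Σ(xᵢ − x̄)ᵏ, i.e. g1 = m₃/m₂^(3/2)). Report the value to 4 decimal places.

0.3824

x̄ = (2 + 8 + 15 + 13 + 3 + 7 + 8 + 6) / 8 = 7.7500
deviations (xᵢ − x̄): -5.7500, 0.2500, 7.2500, 5.2500, -4.7500, -0.7500, 0.2500, -1.7500
Σ(xᵢ − x̄)² = 139.5000 ⇒ m₂ = 139.5000/8 = 17.43750
Σ(xᵢ − x̄)³ = 222.7500 ⇒ m₃ = 222.7500/8 = 27.84375
m₂^(3/2) = 17.43750^(1.5) = 72.81592
g1 = m₃ / m₂^(3/2) = 27.84375 / 72.81592 ≈ 0.3824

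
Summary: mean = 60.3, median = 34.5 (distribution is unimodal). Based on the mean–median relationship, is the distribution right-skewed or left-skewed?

right-skewed

mean − median = 60.3 − 34.5 = 25.8
mean > median ⇒ the longer tail is on the right ⇒ right-skewed (positively skewed).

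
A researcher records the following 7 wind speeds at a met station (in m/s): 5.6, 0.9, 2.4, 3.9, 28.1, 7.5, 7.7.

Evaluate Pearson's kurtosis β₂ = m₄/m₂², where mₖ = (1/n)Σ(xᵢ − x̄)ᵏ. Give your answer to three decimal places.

4.508

x̄ = 8.0143
Σ(xᵢ − x̄)² = 508.6886 ⇒ m₂ = 72.66980
Σ(xᵢ − x̄)⁴ = 166636.3349 ⇒ m₄ = 23805.19070
m₂² = 5280.89924
β₂ = m₄/m₂² = 23805.19070 / 5280.89924 ≈ 4.508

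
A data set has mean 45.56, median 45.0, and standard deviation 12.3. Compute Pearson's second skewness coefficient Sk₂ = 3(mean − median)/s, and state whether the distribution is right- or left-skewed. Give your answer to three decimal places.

Sk₂ = 3(45.56 − 45.0) / 12.3 = 3 × 0.5600 / 12.3
    = 1.6800 / 12.3 ≈ 0.137
Sk₂ > 0 ⇒ mean > median ⇒ right-skewed (positive skew).

0.137, right-skewed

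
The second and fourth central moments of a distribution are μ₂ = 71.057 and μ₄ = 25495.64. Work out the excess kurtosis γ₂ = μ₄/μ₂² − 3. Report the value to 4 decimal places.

μ₂² = 71.057² = 5049.09725
μ₄/μ₂² = 25495.64 / 5049.09725 = 5.04954
γ₂ = 5.04954 − 3 ≈ 2.0495

2.0495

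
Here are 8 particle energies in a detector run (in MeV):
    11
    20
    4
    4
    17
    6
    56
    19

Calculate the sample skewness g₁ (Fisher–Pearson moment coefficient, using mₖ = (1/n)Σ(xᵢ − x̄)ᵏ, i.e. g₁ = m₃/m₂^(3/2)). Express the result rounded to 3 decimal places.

x̄ = (11 + 20 + 4 + 4 + 17 + 6 + 56 + 19) / 8 = 17.1250
deviations (xᵢ − x̄): -6.1250, 2.8750, -13.1250, -13.1250, -0.1250, -11.1250, 38.8750, 1.8750
Σ(xᵢ − x̄)² = 2028.8750 ⇒ m₂ = 2028.8750/8 = 253.60938
Σ(xᵢ − x̄)³ = 52652.1563 ⇒ m₃ = 52652.1563/8 = 6581.51953
m₂^(3/2) = 253.60938^(1.5) = 4038.75916
g₁ = m₃ / m₂^(3/2) = 6581.51953 / 4038.75916 ≈ 1.630

1.630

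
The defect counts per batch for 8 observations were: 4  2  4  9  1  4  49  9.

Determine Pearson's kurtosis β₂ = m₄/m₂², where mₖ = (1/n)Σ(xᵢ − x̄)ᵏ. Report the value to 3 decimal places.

x̄ = 10.2500
Σ(xᵢ − x̄)² = 1775.5000 ⇒ m₂ = 221.93750
Σ(xᵢ − x̄)⁴ = 2271225.9063 ⇒ m₄ = 283903.23828
m₂² = 49256.25391
β₂ = m₄/m₂² = 283903.23828 / 49256.25391 ≈ 5.764

5.764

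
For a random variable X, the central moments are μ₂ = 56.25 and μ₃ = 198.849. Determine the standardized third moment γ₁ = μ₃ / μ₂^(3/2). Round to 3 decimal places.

0.471

σ = √μ₂ = √56.25 = 7.50000
σ³ = μ₂^(3/2) = 421.87500
γ₁ = μ₃/σ³ = 198.849 / 421.87500 ≈ 0.471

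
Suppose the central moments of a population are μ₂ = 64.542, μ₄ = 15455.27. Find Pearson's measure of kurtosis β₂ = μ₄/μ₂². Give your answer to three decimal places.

μ₂² = 64.542² = 4165.66976
μ₄/μ₂² = 15455.27 / 4165.66976 = 3.71015
β₂ ≈ 3.710

3.710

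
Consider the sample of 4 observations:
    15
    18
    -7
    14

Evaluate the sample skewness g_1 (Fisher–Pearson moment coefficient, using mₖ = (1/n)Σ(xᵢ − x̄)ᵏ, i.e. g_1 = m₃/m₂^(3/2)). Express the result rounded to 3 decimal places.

-1.077

x̄ = (15 + 18 - 7 + 14) / 4 = 10.0000
deviations (xᵢ − x̄): 5.0000, 8.0000, -17.0000, 4.0000
Σ(xᵢ − x̄)² = 394.0000 ⇒ m₂ = 394.0000/4 = 98.50000
Σ(xᵢ − x̄)³ = -4212.0000 ⇒ m₃ = -4212.0000/4 = -1053.00000
m₂^(3/2) = 98.50000^(1.5) = 977.58459
g_1 = m₃ / m₂^(3/2) = -1053.00000 / 977.58459 ≈ -1.077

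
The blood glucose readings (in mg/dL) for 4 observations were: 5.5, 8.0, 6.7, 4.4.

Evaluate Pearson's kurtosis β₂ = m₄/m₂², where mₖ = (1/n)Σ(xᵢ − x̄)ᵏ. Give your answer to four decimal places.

1.6438

x̄ = 6.1500
Σ(xᵢ − x̄)² = 7.2100 ⇒ m₂ = 1.80250
Σ(xᵢ − x̄)⁴ = 21.3624 ⇒ m₄ = 5.34061
m₂² = 3.24901
β₂ = m₄/m₂² = 5.34061 / 3.24901 ≈ 1.6438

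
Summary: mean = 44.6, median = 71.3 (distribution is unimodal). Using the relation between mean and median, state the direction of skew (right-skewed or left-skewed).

left-skewed

mean − median = 44.6 − 71.3 = -26.7
mean < median ⇒ the longer tail is on the left ⇒ left-skewed (negatively skewed).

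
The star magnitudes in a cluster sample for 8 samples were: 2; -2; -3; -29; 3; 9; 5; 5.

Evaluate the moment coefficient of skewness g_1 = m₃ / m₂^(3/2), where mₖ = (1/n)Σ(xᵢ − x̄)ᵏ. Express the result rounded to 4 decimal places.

-1.8009

x̄ = (2 - 2 - 3 - 29 + 3 + 9 + 5 + 5) / 8 = -1.2500
deviations (xᵢ − x̄): 3.2500, -0.7500, -1.7500, -27.7500, 4.2500, 10.2500, 6.2500, 6.2500
Σ(xᵢ − x̄)² = 985.5000 ⇒ m₂ = 985.5000/8 = 123.18750
Σ(xᵢ − x̄)³ = -19698.7500 ⇒ m₃ = -19698.7500/8 = -2462.34375
m₂^(3/2) = 123.18750^(1.5) = 1367.25639
g_1 = m₃ / m₂^(3/2) = -2462.34375 / 1367.25639 ≈ -1.8009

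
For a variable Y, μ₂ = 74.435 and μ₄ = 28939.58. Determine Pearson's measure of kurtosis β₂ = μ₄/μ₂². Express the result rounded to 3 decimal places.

5.223

μ₂² = 74.435² = 5540.56923
μ₄/μ₂² = 28939.58 / 5540.56923 = 5.22321
β₂ ≈ 5.223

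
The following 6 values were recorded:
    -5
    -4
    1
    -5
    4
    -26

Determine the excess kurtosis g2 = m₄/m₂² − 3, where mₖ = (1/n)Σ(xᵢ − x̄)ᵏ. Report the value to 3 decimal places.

x̄ = -5.8333
Σ(xᵢ − x̄)² = 554.8333 ⇒ m₂ = 92.47222
Σ(xᵢ − x̄)⁴ = 176942.8194 ⇒ m₄ = 29490.46991
m₂² = 8551.11188
g2 = m₄/m₂² − 3 = 3.44873 − 3 ≈ 0.449

0.449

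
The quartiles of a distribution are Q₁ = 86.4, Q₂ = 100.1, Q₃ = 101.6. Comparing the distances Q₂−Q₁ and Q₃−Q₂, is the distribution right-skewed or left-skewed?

left-skewed

Q₂ − Q₁ = 13.7;  Q₃ − Q₂ = 1.5
Q₂ − Q₁ > Q₃ − Q₂ ⇒ the lower half is more spread out ⇒ left-skewed.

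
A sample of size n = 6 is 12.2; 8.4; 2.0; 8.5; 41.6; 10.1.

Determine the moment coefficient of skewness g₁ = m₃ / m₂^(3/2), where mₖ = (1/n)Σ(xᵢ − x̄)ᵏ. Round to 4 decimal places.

1.5422

x̄ = (12.2 + 8.4 + 2.0 + 8.5 + 41.6 + 10.1) / 6 = 13.8000
deviations (xᵢ − x̄): -1.6000, -5.4000, -11.8000, -5.3000, 27.8000, -3.7000
Σ(xᵢ − x̄)² = 985.5800 ⇒ m₂ = 985.5800/6 = 164.26333
Σ(xᵢ − x̄)³ = 19480.8300 ⇒ m₃ = 19480.8300/6 = 3246.80500
m₂^(3/2) = 164.26333^(1.5) = 2105.28525
g₁ = m₃ / m₂^(3/2) = 3246.80500 / 2105.28525 ≈ 1.5422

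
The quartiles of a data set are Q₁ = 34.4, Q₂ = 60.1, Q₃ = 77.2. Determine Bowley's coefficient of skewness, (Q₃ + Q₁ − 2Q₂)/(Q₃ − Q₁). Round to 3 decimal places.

-0.201

numerator: Q₃ + Q₁ − 2Q₂ = 77.2 + 34.4 − 2×60.1 = -8.6000
denominator: Q₃ − Q₁ = 77.2 − 34.4 = 42.8000
Bowley skewness = -8.6000 / 42.8000 ≈ -0.201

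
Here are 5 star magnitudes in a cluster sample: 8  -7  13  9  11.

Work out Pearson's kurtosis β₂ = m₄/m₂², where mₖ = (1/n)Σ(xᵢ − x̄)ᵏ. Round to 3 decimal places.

x̄ = 6.8000
Σ(xᵢ − x̄)² = 252.8000 ⇒ m₂ = 50.56000
Σ(xᵢ − x̄)⁴ = 38081.6960 ⇒ m₄ = 7616.33920
m₂² = 2556.31360
β₂ = m₄/m₂² = 7616.33920 / 2556.31360 ≈ 2.979

2.979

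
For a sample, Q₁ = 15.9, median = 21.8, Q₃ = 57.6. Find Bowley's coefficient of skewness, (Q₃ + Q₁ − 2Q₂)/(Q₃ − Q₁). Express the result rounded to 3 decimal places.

numerator: Q₃ + Q₁ − 2Q₂ = 57.6 + 15.9 − 2×21.8 = 29.9000
denominator: Q₃ − Q₁ = 57.6 − 15.9 = 41.7000
Bowley skewness = 29.9000 / 41.7000 ≈ 0.717

0.717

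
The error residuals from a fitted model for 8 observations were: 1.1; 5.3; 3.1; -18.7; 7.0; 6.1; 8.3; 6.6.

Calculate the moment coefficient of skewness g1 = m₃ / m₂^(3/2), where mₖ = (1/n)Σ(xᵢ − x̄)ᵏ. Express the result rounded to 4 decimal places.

x̄ = (1.1 + 5.3 + 3.1 - 18.7 + 7.0 + 6.1 + 8.3 + 6.6) / 8 = 2.3500
deviations (xᵢ − x̄): -1.2500, 2.9500, 0.7500, -21.0500, 4.6500, 3.7500, 5.9500, 4.2500
Σ(xᵢ − x̄)² = 543.0800 ⇒ m₂ = 543.0800/8 = 67.88500
Σ(xᵢ − x̄)³ = -8862.4770 ⇒ m₃ = -8862.4770/8 = -1107.80963
m₂^(3/2) = 67.88500^(1.5) = 559.32050
g1 = m₃ / m₂^(3/2) = -1107.80963 / 559.32050 ≈ -1.9806

-1.9806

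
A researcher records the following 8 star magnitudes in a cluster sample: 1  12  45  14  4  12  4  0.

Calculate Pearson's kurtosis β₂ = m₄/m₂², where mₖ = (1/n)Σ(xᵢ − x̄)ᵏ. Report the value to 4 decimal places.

x̄ = 11.5000
Σ(xᵢ − x̄)² = 1484.0000 ⇒ m₂ = 185.50000
Σ(xᵢ − x̄)⁴ = 1295457.5000 ⇒ m₄ = 161932.18750
m₂² = 34410.25000
β₂ = m₄/m₂² = 161932.18750 / 34410.25000 ≈ 4.7059

4.7059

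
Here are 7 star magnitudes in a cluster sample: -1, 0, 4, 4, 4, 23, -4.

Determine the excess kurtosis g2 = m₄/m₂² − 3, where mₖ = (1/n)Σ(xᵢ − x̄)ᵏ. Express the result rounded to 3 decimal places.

1.152

x̄ = 4.2857
Σ(xᵢ − x̄)² = 465.4286 ⇒ m₂ = 66.48980
Σ(xᵢ − x̄)⁴ = 128488.3907 ⇒ m₄ = 18355.48438
m₂² = 4420.89296
g2 = m₄/m₂² − 3 = 4.15199 − 3 ≈ 1.152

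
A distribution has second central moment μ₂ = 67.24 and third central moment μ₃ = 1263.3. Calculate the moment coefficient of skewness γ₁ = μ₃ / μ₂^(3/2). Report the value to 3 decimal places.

2.291

σ = √μ₂ = √67.24 = 8.20000
σ³ = μ₂^(3/2) = 551.36800
γ₁ = μ₃/σ³ = 1263.3 / 551.36800 ≈ 2.291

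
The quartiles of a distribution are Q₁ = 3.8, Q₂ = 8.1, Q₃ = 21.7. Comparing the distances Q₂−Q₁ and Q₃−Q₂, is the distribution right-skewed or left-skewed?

Q₂ − Q₁ = 4.3;  Q₃ − Q₂ = 13.6
Q₃ − Q₂ > Q₂ − Q₁ ⇒ the upper half is more spread out ⇒ right-skewed.

right-skewed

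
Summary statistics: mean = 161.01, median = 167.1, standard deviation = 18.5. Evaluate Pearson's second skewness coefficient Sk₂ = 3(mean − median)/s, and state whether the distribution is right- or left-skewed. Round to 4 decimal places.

Sk₂ = 3(161.01 − 167.1) / 18.5 = 3 × -6.0900 / 18.5
    = -18.2700 / 18.5 ≈ -0.9876
Sk₂ < 0 ⇒ mean < median ⇒ left-skewed (negative skew).

-0.9876, left-skewed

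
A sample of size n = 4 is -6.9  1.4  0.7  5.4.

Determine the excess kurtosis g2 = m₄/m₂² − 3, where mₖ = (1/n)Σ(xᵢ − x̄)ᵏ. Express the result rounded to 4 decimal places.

-0.9350

x̄ = 0.1500
Σ(xᵢ − x̄)² = 79.1300 ⇒ m₂ = 19.78250
Σ(xᵢ − x̄)⁴ = 3232.5628 ⇒ m₄ = 808.14071
m₂² = 391.34731
g2 = m₄/m₂² − 3 = 2.06502 − 3 ≈ -0.9350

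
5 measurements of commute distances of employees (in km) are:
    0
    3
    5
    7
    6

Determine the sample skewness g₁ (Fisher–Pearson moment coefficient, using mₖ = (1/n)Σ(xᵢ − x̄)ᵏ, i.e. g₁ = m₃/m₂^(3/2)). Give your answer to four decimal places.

x̄ = (0 + 3 + 5 + 7 + 6) / 5 = 4.2000
deviations (xᵢ − x̄): -4.2000, -1.2000, 0.8000, 2.8000, 1.8000
Σ(xᵢ − x̄)² = 30.8000 ⇒ m₂ = 30.8000/5 = 6.16000
Σ(xᵢ − x̄)³ = -47.5200 ⇒ m₃ = -47.5200/5 = -9.50400
m₂^(3/2) = 6.16000^(1.5) = 15.28872
g₁ = m₃ / m₂^(3/2) = -9.50400 / 15.28872 ≈ -0.6216

-0.6216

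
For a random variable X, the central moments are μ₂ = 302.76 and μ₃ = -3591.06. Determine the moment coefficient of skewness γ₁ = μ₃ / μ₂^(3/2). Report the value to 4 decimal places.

-0.6817

σ = √μ₂ = √302.76 = 17.40000
σ³ = μ₂^(3/2) = 5268.02400
γ₁ = μ₃/σ³ = -3591.06 / 5268.02400 ≈ -0.6817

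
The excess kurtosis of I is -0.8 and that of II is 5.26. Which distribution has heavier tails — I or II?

II

Higher excess kurtosis ⇒ heavier tails relative to the normal distribution.
-0.8 vs 5.26: the larger is 5.26, so II has heavier tails. (II is leptokurtic — heavier-than-normal tails; the other is platykurtic.)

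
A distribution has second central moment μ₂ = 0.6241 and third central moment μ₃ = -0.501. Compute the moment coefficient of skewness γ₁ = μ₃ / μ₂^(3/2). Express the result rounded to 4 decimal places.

-1.0161

σ = √μ₂ = √0.6241 = 0.79000
σ³ = μ₂^(3/2) = 0.49304
γ₁ = μ₃/σ³ = -0.501 / 0.49304 ≈ -1.0161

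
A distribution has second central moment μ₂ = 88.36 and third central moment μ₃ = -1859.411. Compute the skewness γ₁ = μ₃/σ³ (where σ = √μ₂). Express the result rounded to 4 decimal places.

-2.2387

σ = √μ₂ = √88.36 = 9.40000
σ³ = μ₂^(3/2) = 830.58400
γ₁ = μ₃/σ³ = -1859.411 / 830.58400 ≈ -2.2387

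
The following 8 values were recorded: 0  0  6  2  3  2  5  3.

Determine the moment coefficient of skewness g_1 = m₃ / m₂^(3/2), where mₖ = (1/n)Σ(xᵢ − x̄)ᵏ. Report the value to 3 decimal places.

0.240

x̄ = (0 + 0 + 6 + 2 + 3 + 2 + 5 + 3) / 8 = 2.6250
deviations (xᵢ − x̄): -2.6250, -2.6250, 3.3750, -0.6250, 0.3750, -0.6250, 2.3750, 0.3750
Σ(xᵢ − x̄)² = 31.8750 ⇒ m₂ = 31.8750/8 = 3.98438
Σ(xᵢ − x̄)³ = 15.2813 ⇒ m₃ = 15.2813/8 = 1.91016
m₂^(3/2) = 3.98438^(1.5) = 7.95317
g_1 = m₃ / m₂^(3/2) = 1.91016 / 7.95317 ≈ 0.240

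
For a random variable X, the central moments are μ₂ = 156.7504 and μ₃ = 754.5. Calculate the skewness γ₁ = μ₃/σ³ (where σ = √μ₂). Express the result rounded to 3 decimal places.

σ = √μ₂ = √156.7504 = 12.52000
σ³ = μ₂^(3/2) = 1962.51501
γ₁ = μ₃/σ³ = 754.5 / 1962.51501 ≈ 0.384

0.384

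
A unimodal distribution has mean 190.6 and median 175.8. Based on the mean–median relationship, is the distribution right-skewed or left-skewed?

mean − median = 190.6 − 175.8 = 14.8
mean > median ⇒ the longer tail is on the right ⇒ right-skewed (positively skewed).

right-skewed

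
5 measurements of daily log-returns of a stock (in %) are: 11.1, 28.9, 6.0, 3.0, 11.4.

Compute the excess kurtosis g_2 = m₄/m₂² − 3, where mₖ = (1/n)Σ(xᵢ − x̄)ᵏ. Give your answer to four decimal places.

x̄ = 12.0800
Σ(xᵢ − x̄)² = 403.7480 ⇒ m₂ = 80.74960
Σ(xᵢ − x̄)⁴ = 88204.4859 ⇒ m₄ = 17640.89717
m₂² = 6520.49790
g_2 = m₄/m₂² − 3 = 2.70545 − 3 ≈ -0.2945

-0.2945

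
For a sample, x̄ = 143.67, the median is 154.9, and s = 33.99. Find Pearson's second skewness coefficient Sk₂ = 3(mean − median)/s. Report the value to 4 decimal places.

Sk₂ = 3(143.67 − 154.9) / 33.99 = 3 × -11.2300 / 33.99
    = -33.6900 / 33.99 ≈ -0.9912

-0.9912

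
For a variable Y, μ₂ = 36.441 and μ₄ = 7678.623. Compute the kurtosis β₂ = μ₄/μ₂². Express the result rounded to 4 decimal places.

μ₂² = 36.441² = 1327.94648
μ₄/μ₂² = 7678.623 / 1327.94648 = 5.78233
β₂ ≈ 5.7823

5.7823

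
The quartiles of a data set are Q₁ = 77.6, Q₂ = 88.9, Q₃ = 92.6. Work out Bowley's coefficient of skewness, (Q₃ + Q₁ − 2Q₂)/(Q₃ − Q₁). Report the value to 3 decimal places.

numerator: Q₃ + Q₁ − 2Q₂ = 92.6 + 77.6 − 2×88.9 = -7.6000
denominator: Q₃ − Q₁ = 92.6 − 77.6 = 15.0000
Bowley skewness = -7.6000 / 15.0000 ≈ -0.507

-0.507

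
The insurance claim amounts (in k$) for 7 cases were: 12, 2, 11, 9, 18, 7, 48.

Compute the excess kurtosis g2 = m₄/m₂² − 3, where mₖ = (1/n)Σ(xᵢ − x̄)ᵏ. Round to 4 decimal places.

x̄ = 15.2857
Σ(xᵢ − x̄)² = 1391.4286 ⇒ m₂ = 198.77551
Σ(xᵢ − x̄)⁴ = 1183318.7988 ⇒ m₄ = 169045.54269
m₂² = 39511.70346
g2 = m₄/m₂² − 3 = 4.27837 − 3 ≈ 1.2784

1.2784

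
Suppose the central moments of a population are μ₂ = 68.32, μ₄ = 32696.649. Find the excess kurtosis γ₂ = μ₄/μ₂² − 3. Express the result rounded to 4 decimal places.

4.0050

μ₂² = 68.32² = 4667.62240
μ₄/μ₂² = 32696.649 / 4667.62240 = 7.00499
γ₂ = 7.00499 − 3 ≈ 4.0050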